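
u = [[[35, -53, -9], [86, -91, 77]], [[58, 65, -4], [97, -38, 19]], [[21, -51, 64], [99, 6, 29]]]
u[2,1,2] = 29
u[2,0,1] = -51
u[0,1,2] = 77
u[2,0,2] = 64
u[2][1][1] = 6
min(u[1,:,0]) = 58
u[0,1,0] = 86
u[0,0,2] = -9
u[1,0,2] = -4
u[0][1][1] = -91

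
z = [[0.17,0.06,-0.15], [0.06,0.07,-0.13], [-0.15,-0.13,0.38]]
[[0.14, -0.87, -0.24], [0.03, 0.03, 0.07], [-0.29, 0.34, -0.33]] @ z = [[0.01, -0.02, 0.0],[-0.00, -0.01, 0.02],[0.02, 0.05, -0.13]]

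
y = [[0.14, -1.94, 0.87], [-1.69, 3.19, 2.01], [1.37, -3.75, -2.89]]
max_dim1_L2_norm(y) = 4.93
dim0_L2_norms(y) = [2.18, 5.29, 3.63]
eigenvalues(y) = [(3.05+0j), (-1.3+0.37j), (-1.3-0.37j)]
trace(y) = 0.44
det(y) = 5.61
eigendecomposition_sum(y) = [[1.07+0.00j, (-2.36-0j), -0.64+0.00j], [-1.16+0.00j, (2.57+0j), 0.70+0.00j], [(0.98+0j), (-2.17-0j), (-0.59+0j)]] + [[(-0.46-0.02j), (0.21+2.64j), 0.76+3.16j], [-0.26+0.02j, (0.31+1.47j), (0.66+1.72j)], [0.19-0.11j, (-0.79-1.01j), -1.15-1.08j]] + [[(-0.46+0.02j), (0.21-2.64j), (0.76-3.16j)], [-0.26-0.02j, 0.31-1.47j, (0.66-1.72j)], [(0.19+0.11j), (-0.79+1.01j), (-1.15+1.08j)]]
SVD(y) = [[-0.18, 0.98, -0.13], [0.63, 0.01, -0.77], [-0.75, -0.22, -0.62]] @ diag([6.504943840455686, 1.8354586103826946, 0.46978433572187006]) @ [[-0.33,0.80,0.51], [-0.10,-0.56,0.82], [0.94,0.22,0.26]]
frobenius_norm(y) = 6.78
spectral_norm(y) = 6.50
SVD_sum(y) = [[0.38, -0.92, -0.58], [-1.35, 3.28, 2.09], [1.60, -3.91, -2.48]] + [[-0.18, -1.01, 1.47], [-0.0, -0.01, 0.02], [0.04, 0.22, -0.33]] + [[-0.06, -0.01, -0.02], [-0.34, -0.08, -0.10], [-0.27, -0.06, -0.08]]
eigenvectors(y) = [[0.57+0.00j, (0.8+0j), 0.80-0.00j], [(-0.63+0j), 0.45-0.06j, 0.45+0.06j], [(0.53+0j), -0.32+0.21j, -0.32-0.21j]]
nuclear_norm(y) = 8.81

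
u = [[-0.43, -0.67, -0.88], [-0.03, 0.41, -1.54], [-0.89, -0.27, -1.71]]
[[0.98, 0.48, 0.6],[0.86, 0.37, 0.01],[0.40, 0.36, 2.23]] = u@[[1.81, 0.5, -3.32],  [-1.37, -0.52, 0.86],  [-0.96, -0.39, 0.29]]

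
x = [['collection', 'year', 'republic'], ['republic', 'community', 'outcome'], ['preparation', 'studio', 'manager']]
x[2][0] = 'preparation'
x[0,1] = 'year'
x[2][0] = 'preparation'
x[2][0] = 'preparation'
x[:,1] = ['year', 'community', 'studio']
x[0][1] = 'year'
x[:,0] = ['collection', 'republic', 'preparation']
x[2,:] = ['preparation', 'studio', 'manager']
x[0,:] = ['collection', 'year', 'republic']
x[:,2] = ['republic', 'outcome', 'manager']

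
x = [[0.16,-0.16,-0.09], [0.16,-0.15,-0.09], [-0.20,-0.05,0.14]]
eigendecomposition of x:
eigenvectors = [[-0.33,-0.56,0.58], [-0.34,-0.10,0.51], [0.88,-0.82,0.64]]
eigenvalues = [0.23, -0.0, -0.08]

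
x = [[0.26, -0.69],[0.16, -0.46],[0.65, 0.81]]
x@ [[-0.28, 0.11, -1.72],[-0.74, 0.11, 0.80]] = [[0.44, -0.05, -1.00], [0.30, -0.03, -0.64], [-0.78, 0.16, -0.47]]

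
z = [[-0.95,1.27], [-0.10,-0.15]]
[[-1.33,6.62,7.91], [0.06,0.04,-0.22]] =z @ [[0.46, -3.88, -3.35], [-0.70, 2.31, 3.72]]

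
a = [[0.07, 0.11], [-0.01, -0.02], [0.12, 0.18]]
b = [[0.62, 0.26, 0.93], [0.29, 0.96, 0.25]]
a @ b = [[0.08, 0.12, 0.09], [-0.01, -0.02, -0.01], [0.13, 0.20, 0.16]]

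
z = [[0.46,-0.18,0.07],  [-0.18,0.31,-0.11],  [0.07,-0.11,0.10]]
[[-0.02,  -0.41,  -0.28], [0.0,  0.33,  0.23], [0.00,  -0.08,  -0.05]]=z @ [[-0.06, -0.63, -0.43], [-0.0, 0.96, 0.66], [0.07, 0.73, 0.49]]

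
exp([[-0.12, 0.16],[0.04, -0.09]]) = [[0.89, 0.14], [0.04, 0.92]]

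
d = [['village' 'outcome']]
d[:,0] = ['village']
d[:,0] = ['village']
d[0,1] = 'outcome'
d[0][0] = 'village'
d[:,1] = ['outcome']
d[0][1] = 'outcome'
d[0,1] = 'outcome'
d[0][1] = 'outcome'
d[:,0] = ['village']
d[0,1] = 'outcome'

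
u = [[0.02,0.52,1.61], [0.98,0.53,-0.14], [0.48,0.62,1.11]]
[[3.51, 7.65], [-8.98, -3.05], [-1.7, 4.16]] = u @[[-9.02, -1.56],[0.32, -1.48],[2.19, 5.25]]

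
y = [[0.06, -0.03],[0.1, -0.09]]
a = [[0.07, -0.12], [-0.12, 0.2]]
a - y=[[0.01, -0.09], [-0.22, 0.29]]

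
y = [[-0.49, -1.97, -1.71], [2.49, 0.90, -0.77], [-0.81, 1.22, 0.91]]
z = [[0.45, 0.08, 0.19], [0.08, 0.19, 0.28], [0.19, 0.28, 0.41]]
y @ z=[[-0.70,-0.89,-1.35], [1.05,0.15,0.41], [-0.09,0.42,0.56]]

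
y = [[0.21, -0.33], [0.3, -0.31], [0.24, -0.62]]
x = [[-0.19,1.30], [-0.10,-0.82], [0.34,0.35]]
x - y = [[-0.40, 1.63], [-0.40, -0.51], [0.1, 0.97]]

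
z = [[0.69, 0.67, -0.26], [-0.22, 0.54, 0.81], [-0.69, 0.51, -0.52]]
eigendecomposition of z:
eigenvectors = [[0.30+0.00j,(0.67+0j),(0.67-0j)], [(-0.41+0j),0.09+0.64j,0.09-0.64j], [(0.86+0j),-0.19+0.31j,(-0.19-0.31j)]]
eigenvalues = [(-1+0j), (0.85+0.52j), (0.85-0.52j)]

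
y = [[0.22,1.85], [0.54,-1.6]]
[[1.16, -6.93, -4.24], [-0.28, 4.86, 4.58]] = y@[[0.99, -1.55, 1.25], [0.51, -3.56, -2.44]]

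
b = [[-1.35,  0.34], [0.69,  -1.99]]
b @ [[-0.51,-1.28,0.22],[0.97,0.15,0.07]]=[[1.02, 1.78, -0.27],[-2.28, -1.18, 0.01]]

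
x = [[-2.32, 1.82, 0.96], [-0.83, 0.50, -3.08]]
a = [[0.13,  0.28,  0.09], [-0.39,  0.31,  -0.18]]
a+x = [[-2.19, 2.10, 1.05], [-1.22, 0.81, -3.26]]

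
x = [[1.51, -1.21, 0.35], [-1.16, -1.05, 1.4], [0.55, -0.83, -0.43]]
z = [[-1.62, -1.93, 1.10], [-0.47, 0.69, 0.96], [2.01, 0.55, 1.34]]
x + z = [[-0.11, -3.14, 1.45], [-1.63, -0.36, 2.36], [2.56, -0.28, 0.91]]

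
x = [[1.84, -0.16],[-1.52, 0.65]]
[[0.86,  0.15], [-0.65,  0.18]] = x@[[0.48, 0.13], [0.13, 0.58]]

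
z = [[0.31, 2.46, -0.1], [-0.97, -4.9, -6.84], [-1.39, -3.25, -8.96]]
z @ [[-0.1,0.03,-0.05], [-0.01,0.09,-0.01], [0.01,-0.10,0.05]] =[[-0.06, 0.24, -0.05], [0.08, 0.21, -0.24], [0.08, 0.56, -0.35]]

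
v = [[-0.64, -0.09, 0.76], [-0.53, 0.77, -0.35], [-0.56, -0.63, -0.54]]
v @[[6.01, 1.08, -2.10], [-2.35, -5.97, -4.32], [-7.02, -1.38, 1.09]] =[[-8.97, -1.20, 2.56],[-2.54, -4.69, -2.59],[1.91, 3.9, 3.31]]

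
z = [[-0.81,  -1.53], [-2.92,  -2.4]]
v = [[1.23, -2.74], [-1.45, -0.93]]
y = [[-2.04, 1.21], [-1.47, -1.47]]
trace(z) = -3.21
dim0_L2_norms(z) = [3.03, 2.85]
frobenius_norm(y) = 3.15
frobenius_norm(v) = 3.46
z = y + v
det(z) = -2.52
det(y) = 4.78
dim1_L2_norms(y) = [2.37, 2.08]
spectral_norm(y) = 2.52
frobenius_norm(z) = 4.16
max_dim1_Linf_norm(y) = 2.04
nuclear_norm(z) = 4.73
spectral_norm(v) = 3.02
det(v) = -5.12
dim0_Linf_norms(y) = [2.04, 1.47]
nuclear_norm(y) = 4.42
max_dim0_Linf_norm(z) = 2.92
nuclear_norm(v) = 4.71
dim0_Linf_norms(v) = [1.45, 2.74]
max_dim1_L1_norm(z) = 5.32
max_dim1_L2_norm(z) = 3.78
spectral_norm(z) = 4.11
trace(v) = 0.30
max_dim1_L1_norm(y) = 3.25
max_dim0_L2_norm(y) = 2.51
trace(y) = -3.51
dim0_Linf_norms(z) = [2.92, 2.4]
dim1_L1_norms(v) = [3.97, 2.38]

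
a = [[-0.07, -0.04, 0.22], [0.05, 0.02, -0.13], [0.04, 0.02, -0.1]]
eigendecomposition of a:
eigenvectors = [[0.77, -0.91, 0.22],  [-0.51, -0.18, -0.97],  [-0.38, -0.37, -0.11]]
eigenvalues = [-0.15, 0.01, -0.01]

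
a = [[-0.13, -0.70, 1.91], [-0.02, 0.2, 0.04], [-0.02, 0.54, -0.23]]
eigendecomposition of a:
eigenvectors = [[-0.97, -0.99, -1.0], [-0.16, -0.08, -0.05], [-0.19, -0.10, 0.07]]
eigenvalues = [0.13, 0.01, -0.3]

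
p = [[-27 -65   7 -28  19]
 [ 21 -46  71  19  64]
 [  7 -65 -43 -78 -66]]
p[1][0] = 21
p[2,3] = -78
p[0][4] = 19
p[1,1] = -46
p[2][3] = -78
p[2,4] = -66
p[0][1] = -65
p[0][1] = -65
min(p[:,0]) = -27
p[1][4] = 64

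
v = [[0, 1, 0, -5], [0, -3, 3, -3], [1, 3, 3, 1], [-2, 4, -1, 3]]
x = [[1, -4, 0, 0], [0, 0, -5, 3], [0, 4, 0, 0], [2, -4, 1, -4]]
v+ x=[[1, -3, 0, -5], [0, -3, -2, 0], [1, 7, 3, 1], [0, 0, 0, -1]]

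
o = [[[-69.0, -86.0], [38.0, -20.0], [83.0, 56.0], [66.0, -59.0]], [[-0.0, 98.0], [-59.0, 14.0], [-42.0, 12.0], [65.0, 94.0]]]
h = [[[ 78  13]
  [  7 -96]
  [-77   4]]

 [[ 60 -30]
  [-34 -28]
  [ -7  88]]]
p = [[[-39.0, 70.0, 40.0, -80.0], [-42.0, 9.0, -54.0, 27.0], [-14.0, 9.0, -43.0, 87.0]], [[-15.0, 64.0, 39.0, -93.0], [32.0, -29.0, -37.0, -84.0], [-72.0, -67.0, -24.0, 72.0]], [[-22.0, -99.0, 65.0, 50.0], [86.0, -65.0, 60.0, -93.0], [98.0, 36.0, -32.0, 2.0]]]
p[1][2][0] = -72.0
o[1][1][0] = -59.0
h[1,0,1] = -30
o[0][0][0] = -69.0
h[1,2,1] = 88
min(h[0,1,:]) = -96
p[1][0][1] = 64.0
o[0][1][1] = -20.0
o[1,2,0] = -42.0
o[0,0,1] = -86.0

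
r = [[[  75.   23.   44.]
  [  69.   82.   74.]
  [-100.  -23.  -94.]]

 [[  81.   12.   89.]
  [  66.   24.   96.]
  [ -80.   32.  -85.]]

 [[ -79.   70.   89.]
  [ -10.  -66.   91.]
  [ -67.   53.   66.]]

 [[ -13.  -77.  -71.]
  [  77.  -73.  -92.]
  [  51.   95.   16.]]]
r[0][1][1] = 82.0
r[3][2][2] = 16.0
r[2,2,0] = -67.0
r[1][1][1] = 24.0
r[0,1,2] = 74.0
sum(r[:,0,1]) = 28.0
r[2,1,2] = 91.0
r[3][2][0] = 51.0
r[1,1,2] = 96.0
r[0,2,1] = -23.0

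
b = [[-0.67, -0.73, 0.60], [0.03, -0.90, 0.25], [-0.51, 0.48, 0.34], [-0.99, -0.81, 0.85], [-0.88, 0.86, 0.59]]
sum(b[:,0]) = -3.0359999999999996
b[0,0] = -0.674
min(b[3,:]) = -0.994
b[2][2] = 0.345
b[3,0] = -0.994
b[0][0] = -0.674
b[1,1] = -0.899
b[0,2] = 0.601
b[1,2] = 0.246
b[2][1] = 0.479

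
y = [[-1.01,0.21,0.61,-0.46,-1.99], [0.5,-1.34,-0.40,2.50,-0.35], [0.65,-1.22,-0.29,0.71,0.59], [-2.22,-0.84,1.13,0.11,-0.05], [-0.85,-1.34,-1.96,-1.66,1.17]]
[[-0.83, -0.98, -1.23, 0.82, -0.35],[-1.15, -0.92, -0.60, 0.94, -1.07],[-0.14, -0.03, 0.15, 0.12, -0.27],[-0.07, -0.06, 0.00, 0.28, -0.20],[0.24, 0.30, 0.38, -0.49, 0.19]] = y @ [[0.06,0.03,0.00,-0.03,0.07], [0.20,0.19,0.15,-0.23,0.19], [0.25,0.19,0.15,-0.02,0.14], [-0.25,-0.16,-0.04,0.19,-0.28], [0.54,0.59,0.69,-0.47,0.27]]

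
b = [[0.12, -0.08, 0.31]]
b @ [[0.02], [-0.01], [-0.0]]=[[0.00]]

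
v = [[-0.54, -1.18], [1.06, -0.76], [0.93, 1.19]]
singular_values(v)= [1.98, 1.32]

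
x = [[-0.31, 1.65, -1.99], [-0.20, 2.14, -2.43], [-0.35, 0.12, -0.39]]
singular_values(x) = [4.18, 0.38, 0.0]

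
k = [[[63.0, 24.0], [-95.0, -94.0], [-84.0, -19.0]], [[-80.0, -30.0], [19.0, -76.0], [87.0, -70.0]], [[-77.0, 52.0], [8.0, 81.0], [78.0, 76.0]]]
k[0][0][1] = 24.0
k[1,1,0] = 19.0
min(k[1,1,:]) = -76.0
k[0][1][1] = -94.0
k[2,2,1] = 76.0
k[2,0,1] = 52.0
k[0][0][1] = 24.0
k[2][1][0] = 8.0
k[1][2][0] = 87.0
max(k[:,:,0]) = 87.0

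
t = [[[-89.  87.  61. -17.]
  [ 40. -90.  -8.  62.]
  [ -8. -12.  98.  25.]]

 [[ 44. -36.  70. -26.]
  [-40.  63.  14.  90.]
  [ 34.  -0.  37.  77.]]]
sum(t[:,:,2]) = 272.0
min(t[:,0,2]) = 61.0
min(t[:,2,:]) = -12.0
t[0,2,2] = 98.0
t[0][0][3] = -17.0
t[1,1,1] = 63.0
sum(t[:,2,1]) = -12.0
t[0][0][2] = 61.0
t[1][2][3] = 77.0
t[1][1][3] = 90.0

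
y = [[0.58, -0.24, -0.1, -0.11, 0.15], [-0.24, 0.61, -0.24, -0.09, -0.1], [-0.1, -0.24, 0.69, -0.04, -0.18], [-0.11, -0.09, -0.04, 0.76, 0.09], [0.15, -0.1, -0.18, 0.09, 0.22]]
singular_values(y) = [0.92, 0.83, 0.81, 0.2, 0.09]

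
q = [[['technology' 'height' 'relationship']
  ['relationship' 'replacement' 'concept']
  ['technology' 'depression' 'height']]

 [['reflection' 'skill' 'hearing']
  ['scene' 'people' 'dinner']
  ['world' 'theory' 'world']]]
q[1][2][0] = 'world'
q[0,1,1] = 'replacement'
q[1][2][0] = 'world'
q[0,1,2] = 'concept'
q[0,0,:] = ['technology', 'height', 'relationship']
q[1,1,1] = 'people'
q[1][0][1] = 'skill'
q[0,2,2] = 'height'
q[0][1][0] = 'relationship'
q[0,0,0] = 'technology'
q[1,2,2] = 'world'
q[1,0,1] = 'skill'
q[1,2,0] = 'world'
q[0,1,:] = ['relationship', 'replacement', 'concept']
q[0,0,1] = 'height'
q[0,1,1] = 'replacement'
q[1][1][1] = 'people'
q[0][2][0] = 'technology'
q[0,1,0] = 'relationship'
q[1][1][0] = 'scene'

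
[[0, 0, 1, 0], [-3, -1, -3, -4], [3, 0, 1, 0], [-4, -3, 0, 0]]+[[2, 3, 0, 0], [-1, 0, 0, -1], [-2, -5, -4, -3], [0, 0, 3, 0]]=[[2, 3, 1, 0], [-4, -1, -3, -5], [1, -5, -3, -3], [-4, -3, 3, 0]]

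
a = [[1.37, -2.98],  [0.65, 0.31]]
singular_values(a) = [3.28, 0.72]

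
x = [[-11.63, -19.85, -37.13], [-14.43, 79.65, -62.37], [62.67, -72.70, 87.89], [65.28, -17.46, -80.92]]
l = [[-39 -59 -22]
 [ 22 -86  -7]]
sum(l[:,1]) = -145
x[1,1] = 79.65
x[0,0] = -11.63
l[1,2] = -7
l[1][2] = -7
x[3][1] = -17.46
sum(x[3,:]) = -33.1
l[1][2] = -7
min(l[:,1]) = -86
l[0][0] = -39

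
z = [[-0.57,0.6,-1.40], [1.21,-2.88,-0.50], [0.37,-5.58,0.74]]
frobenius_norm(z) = 6.67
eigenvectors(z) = [[-0.35,-0.61,-0.51],  [-0.52,-0.37,-0.21],  [-0.78,-0.71,0.83]]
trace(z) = -2.71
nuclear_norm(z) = 8.98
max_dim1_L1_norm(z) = 6.69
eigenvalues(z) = [-2.83, -1.83, 1.95]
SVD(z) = [[0.13, -0.84, -0.53],[-0.46, -0.52, 0.72],[-0.88, 0.16, -0.45]] @ diag([6.404481469015176, 1.5587946543732756, 1.0134477483020659]) @ [[-0.15, 0.98, -0.09], [-0.06, 0.08, 0.99], [0.99, 0.15, 0.05]]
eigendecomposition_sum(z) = [[1.78, -3.38, 0.22],[2.68, -5.11, 0.34],[4.01, -7.64, 0.50]] + [[-2.68,3.06,-0.86], [-1.61,1.84,-0.52], [-3.11,3.55,-1.0]] + [[0.33,0.92,-0.76], [0.14,0.39,-0.32], [-0.54,-1.49,1.24]]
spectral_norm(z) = 6.40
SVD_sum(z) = [[-0.12,0.79,-0.07], [0.44,-2.92,0.28], [0.84,-5.53,0.52]] + [[0.08, -0.11, -1.3], [0.05, -0.07, -0.81], [-0.02, 0.02, 0.24]] + [[-0.53, -0.08, -0.03], [0.72, 0.11, 0.04], [-0.45, -0.07, -0.02]]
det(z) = 10.12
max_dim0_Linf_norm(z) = 5.58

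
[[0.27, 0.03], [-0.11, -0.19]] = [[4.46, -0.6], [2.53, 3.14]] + [[-4.19, 0.63], [-2.64, -3.33]]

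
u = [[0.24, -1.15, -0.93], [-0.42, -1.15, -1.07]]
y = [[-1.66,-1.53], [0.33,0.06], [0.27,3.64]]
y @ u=[[0.24, 3.67, 3.18], [0.05, -0.45, -0.37], [-1.46, -4.50, -4.15]]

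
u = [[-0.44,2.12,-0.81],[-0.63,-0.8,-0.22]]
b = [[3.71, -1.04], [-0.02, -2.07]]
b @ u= [[-0.98,8.70,-2.78],[1.31,1.61,0.47]]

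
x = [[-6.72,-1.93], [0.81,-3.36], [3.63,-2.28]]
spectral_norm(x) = 7.69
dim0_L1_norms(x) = [11.16, 7.57]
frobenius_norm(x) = 8.90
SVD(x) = [[-0.89, -0.35], [0.08, -0.76], [0.46, -0.55]] @ diag([7.6870920049412135, 4.484742635600046]) @ [[1.0, 0.05], [-0.05, 1.00]]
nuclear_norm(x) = 12.17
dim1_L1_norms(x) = [8.65, 4.17, 5.91]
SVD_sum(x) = [[-6.80, -0.34], [0.64, 0.03], [3.51, 0.18]] + [[0.08, -1.59], [0.17, -3.39], [0.12, -2.46]]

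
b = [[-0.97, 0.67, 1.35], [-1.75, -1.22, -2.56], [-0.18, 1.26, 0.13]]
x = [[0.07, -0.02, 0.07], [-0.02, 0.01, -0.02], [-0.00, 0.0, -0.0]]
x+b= [[-0.9, 0.65, 1.42],[-1.77, -1.21, -2.58],[-0.18, 1.26, 0.13]]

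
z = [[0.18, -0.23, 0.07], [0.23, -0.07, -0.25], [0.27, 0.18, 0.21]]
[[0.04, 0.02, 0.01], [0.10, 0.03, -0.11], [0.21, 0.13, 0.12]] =z @ [[0.57,0.29,0.03], [0.29,0.17,0.11], [0.03,0.11,0.44]]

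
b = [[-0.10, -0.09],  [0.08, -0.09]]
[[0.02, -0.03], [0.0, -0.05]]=b@[[-0.10, -0.15], [-0.13, 0.46]]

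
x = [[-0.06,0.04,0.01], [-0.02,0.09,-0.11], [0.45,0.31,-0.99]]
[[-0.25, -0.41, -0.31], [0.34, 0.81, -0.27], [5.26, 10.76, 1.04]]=x@[[5.02, 4.15, 3.95], [1.86, -1.68, -1.92], [-2.45, -9.51, 0.14]]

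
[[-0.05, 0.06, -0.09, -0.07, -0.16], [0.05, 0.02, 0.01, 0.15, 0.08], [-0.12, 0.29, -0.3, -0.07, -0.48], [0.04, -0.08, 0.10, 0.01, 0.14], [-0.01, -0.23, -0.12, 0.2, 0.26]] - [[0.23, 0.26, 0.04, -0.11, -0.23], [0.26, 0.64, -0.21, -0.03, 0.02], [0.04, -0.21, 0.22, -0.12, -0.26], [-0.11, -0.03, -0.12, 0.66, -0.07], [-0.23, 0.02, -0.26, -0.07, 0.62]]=[[-0.28, -0.20, -0.13, 0.04, 0.07], [-0.21, -0.62, 0.22, 0.18, 0.06], [-0.16, 0.5, -0.52, 0.05, -0.22], [0.15, -0.05, 0.22, -0.65, 0.21], [0.22, -0.25, 0.14, 0.27, -0.36]]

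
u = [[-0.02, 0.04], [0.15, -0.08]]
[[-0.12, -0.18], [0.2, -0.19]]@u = [[-0.02, 0.01], [-0.03, 0.02]]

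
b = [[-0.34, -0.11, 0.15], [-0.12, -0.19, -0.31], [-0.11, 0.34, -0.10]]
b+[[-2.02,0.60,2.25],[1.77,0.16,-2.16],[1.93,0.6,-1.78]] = [[-2.36, 0.49, 2.4], [1.65, -0.03, -2.47], [1.82, 0.94, -1.88]]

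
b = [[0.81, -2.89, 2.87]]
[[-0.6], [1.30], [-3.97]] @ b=[[-0.49, 1.73, -1.72], [1.05, -3.76, 3.73], [-3.22, 11.47, -11.39]]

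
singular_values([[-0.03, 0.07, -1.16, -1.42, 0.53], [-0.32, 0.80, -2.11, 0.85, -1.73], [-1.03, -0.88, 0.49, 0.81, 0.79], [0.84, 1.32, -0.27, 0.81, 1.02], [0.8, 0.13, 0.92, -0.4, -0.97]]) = [3.13, 2.11, 2.1, 2.03, 0.0]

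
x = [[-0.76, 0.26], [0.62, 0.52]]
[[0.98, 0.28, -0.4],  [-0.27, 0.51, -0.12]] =x@ [[-1.04,  -0.02,  0.32], [0.72,  1.00,  -0.61]]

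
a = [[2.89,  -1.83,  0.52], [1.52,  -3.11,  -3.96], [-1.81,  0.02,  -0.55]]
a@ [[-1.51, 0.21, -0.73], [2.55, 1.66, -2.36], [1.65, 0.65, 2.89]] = [[-8.17, -2.09, 3.71], [-16.76, -7.42, -5.21], [1.88, -0.70, -0.32]]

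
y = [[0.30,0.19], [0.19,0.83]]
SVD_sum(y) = [[0.08,0.26], [0.26,0.81]] + [[0.22, -0.07],  [-0.07, 0.02]]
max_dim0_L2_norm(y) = 0.85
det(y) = 0.21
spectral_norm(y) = 0.89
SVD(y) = [[0.31, 0.95], [0.95, -0.31]] @ diag([0.8910751447136073, 0.23892485528639268]) @ [[0.31, 0.95], [0.95, -0.31]]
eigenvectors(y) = [[-0.95,-0.31],[0.31,-0.95]]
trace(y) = 1.13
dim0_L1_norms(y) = [0.49, 1.02]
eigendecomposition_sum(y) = [[0.22, -0.07], [-0.07, 0.02]] + [[0.08, 0.26], [0.26, 0.81]]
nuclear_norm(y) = 1.13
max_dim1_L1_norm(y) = 1.02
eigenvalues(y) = [0.24, 0.89]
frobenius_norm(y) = 0.92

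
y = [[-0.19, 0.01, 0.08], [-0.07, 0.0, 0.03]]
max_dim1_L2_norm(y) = 0.21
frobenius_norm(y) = 0.22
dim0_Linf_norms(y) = [0.19, 0.01, 0.08]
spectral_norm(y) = 0.22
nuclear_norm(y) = 0.22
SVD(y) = [[-0.94, -0.35], [-0.35, 0.94]] @ diag([0.2199722865399159, 0.0034918697571817967]) @ [[0.92,-0.04,-0.39],[0.01,-0.99,0.14]]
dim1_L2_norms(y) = [0.21, 0.08]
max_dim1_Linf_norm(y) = 0.19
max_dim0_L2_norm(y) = 0.2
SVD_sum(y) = [[-0.19, 0.01, 0.08], [-0.07, 0.00, 0.03]] + [[-0.0, 0.00, -0.00], [0.00, -0.00, 0.0]]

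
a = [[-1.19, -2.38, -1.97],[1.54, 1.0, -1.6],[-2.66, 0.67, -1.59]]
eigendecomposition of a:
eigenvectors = [[(-0.64+0j), (0.11-0.53j), 0.11+0.53j], [(-0.05+0j), -0.69+0.00j, -0.69-0.00j], [-0.77+0.00j, 0.10+0.46j, 0.10-0.46j]]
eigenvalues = [(-3.75+0j), (0.99+2.25j), (0.99-2.25j)]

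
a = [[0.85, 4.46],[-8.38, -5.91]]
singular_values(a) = [10.81, 2.99]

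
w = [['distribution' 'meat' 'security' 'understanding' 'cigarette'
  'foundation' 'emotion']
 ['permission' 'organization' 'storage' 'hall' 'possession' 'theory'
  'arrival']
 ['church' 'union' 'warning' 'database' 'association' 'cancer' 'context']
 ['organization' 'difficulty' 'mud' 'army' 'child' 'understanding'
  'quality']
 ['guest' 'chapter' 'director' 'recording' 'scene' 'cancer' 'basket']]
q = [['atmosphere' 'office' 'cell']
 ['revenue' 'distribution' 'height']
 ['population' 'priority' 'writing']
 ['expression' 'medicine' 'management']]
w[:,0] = ['distribution', 'permission', 'church', 'organization', 'guest']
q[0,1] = 'office'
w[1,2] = 'storage'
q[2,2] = 'writing'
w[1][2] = 'storage'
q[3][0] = 'expression'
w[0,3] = 'understanding'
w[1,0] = 'permission'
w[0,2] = 'security'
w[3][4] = 'child'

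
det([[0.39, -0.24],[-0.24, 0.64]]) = 0.192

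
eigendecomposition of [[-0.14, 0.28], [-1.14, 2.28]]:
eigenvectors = [[-0.89, -0.12], [-0.45, -0.99]]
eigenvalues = [-0.0, 2.14]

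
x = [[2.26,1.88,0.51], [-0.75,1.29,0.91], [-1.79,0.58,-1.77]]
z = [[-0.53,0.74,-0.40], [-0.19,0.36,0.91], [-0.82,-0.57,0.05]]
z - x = [[-2.79, -1.14, -0.91], [0.56, -0.93, 0.00], [0.97, -1.15, 1.82]]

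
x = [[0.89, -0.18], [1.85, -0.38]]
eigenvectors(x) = [[0.44, 0.20], [0.90, 0.98]]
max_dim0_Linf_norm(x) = 1.85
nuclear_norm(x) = 2.10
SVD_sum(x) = [[0.89,-0.18], [1.85,-0.38]] + [[0.0, 0.00], [-0.00, -0.0]]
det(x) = -0.01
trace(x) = 0.51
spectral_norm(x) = 2.10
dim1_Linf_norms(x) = [0.89, 1.85]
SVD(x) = [[-0.43, -0.9], [-0.9, 0.43]] @ diag([2.0955652799427957, 0.0024814306906927007]) @ [[-0.98, 0.2], [-0.20, -0.98]]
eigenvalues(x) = [0.52, -0.01]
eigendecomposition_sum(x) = [[0.88, -0.18], [1.82, -0.36]] + [[0.01, -0.0], [0.03, -0.02]]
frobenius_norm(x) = 2.10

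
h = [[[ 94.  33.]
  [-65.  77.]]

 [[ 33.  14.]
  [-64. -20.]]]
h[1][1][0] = -64.0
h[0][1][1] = 77.0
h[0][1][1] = 77.0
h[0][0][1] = 33.0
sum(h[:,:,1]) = 104.0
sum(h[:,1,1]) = 57.0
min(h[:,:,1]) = -20.0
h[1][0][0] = 33.0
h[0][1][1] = 77.0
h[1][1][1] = -20.0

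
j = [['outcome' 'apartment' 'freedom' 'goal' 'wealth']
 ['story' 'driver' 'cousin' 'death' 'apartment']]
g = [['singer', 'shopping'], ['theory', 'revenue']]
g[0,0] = 'singer'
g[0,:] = ['singer', 'shopping']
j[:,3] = ['goal', 'death']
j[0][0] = 'outcome'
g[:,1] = ['shopping', 'revenue']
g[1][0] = 'theory'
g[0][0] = 'singer'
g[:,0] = ['singer', 'theory']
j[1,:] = ['story', 'driver', 'cousin', 'death', 'apartment']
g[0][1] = 'shopping'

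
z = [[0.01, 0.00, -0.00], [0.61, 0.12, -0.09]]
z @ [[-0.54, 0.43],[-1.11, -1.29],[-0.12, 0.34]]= [[-0.01, 0.00],  [-0.45, 0.08]]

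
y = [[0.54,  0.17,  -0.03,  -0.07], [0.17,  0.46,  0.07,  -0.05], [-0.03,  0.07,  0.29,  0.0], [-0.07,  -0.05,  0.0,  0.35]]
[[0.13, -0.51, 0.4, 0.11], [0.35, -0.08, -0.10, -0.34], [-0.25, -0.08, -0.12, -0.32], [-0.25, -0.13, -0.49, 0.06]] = y @ [[-0.2, -1.12, 0.74, 0.4], [0.94, 0.24, -0.60, -0.73], [-1.12, -0.46, -0.19, -0.9], [-0.63, -0.55, -1.35, 0.16]]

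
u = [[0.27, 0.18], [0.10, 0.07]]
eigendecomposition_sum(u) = [[0.27, 0.18], [0.10, 0.07]] + [[0.0, -0.0], [-0.00, 0.0]]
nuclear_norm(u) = 0.35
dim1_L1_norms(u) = [0.45, 0.17]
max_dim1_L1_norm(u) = 0.45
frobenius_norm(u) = 0.35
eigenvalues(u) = [0.34, 0.0]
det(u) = 0.00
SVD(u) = [[-0.94, -0.35], [-0.35, 0.94]] @ diag([0.3466889973065823, 0.0025959866248772743]) @ [[-0.83, -0.56],  [-0.56, 0.83]]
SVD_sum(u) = [[0.27, 0.18], [0.1, 0.07]] + [[0.00, -0.00],[-0.00, 0.0]]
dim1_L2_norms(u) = [0.32, 0.12]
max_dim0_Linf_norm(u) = 0.27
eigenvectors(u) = [[0.94, -0.56], [0.35, 0.83]]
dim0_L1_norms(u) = [0.37, 0.25]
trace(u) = 0.34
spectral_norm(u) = 0.35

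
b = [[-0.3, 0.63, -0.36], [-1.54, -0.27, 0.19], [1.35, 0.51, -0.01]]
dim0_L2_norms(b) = [2.07, 0.85, 0.41]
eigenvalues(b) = [(-0.39+1.21j), (-0.39-1.21j), (0.21+0j)]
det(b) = 0.33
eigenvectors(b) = [[-0.02-0.50j, -0.02+0.50j, -0.04+0.00j], [(0.63+0j), (0.63-0j), (0.47+0j)], [-0.58-0.06j, -0.58+0.06j, 0.88+0.00j]]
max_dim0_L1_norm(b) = 3.19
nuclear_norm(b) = 3.11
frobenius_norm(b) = 2.28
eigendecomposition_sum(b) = [[(-0.15+0.62j), 0.32+0.12j, (-0.18-0.04j)],[(-0.77-0.22j), -0.17+0.39j, 0.06-0.22j],[0.68+0.28j, 0.19-0.35j, (-0.07+0.2j)]] + [[(-0.15-0.62j), 0.32-0.12j, -0.18+0.04j], [(-0.77+0.22j), (-0.17-0.39j), 0.06+0.22j], [0.68-0.28j, 0.19+0.35j, (-0.07-0.2j)]] + [[-0j, (-0.01+0j), (-0.01-0j)], [-0.01+0.00j, 0.07-0.00j, (0.07+0j)], [(-0.02+0j), 0.13-0.00j, (0.14+0j)]]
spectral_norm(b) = 2.13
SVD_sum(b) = [[-0.12, -0.03, 0.01], [-1.52, -0.37, 0.09], [1.39, 0.34, -0.09]] + [[-0.19, 0.67, -0.34],  [-0.01, 0.05, -0.02],  [-0.03, 0.11, -0.05]] + [[0.00, -0.01, -0.03],[-0.01, 0.06, 0.12],[-0.01, 0.06, 0.13]]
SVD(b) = [[-0.06, 0.99, -0.16], [-0.74, 0.07, 0.67], [0.67, 0.16, 0.72]] @ diag([2.1263677982074154, 0.7868018923429155, 0.19824925965096768]) @ [[0.97, 0.24, -0.06], [-0.24, 0.87, -0.44], [-0.05, 0.44, 0.9]]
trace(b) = -0.58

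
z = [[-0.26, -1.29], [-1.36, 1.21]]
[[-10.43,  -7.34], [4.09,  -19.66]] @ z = [[12.69, 4.57], [25.67, -29.06]]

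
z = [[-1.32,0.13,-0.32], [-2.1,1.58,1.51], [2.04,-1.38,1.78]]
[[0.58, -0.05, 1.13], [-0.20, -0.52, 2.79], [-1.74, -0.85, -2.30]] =z @[[-0.29, 0.17, -0.82],[0.06, 0.31, 0.58],[-0.6, -0.43, 0.10]]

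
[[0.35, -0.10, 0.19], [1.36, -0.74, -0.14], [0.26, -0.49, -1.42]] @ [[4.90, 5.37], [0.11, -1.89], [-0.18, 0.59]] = [[1.67, 2.18],[6.61, 8.62],[1.48, 1.48]]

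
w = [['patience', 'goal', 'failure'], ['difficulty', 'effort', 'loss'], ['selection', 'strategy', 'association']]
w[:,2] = ['failure', 'loss', 'association']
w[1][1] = 'effort'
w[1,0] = 'difficulty'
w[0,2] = 'failure'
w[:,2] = ['failure', 'loss', 'association']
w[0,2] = 'failure'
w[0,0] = 'patience'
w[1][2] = 'loss'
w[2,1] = 'strategy'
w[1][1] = 'effort'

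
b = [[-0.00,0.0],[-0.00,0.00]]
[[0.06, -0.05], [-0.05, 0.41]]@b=[[0.0, 0.00],[0.0, 0.00]]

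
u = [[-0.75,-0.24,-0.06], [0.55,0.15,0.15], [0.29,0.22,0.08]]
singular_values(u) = [1.04, 0.12, 0.09]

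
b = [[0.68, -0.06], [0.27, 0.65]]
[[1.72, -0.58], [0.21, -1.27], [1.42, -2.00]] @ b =[[1.01, -0.48], [-0.20, -0.84], [0.43, -1.39]]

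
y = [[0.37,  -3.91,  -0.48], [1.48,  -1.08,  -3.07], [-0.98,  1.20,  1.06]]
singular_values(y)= [4.88, 2.82, 0.37]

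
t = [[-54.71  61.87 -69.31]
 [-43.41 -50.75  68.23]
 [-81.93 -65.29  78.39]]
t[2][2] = 78.39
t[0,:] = [-54.71, 61.87, -69.31]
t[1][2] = 68.23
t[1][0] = -43.41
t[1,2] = 68.23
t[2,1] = -65.29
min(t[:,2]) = -69.31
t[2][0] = -81.93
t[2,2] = 78.39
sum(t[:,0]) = -180.05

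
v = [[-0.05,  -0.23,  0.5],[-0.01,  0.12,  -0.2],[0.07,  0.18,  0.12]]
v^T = [[-0.05,-0.01,0.07], [-0.23,0.12,0.18], [0.50,-0.2,0.12]]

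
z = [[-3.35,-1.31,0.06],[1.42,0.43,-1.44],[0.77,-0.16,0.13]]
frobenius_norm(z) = 4.23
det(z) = 2.25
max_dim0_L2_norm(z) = 3.72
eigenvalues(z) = [-2.53, -1.08, 0.82]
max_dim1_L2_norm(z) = 3.6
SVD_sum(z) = [[-3.31, -1.18, 0.57],  [1.58, 0.56, -0.27],  [0.6, 0.21, -0.10]] + [[-0.07, -0.04, -0.52], [-0.17, -0.1, -1.17], [0.03, 0.02, 0.22]] + [[0.03,-0.09,0.0], [0.01,-0.04,0.00], [0.14,-0.39,0.01]]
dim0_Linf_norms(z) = [3.35, 1.31, 1.44]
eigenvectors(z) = [[-0.81,-0.45,0.27], [0.52,0.80,-0.83], [0.27,0.39,0.49]]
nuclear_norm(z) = 5.73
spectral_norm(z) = 3.99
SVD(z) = [[-0.89, -0.40, 0.22], [0.42, -0.9, 0.09], [0.16, 0.17, 0.97]] @ diag([3.9929239897601843, 1.313703558131822, 0.4280665524768355]) @ [[0.93, 0.33, -0.16], [0.14, 0.08, 0.99], [0.34, -0.94, 0.03]]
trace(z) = -2.79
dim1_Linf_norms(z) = [3.35, 1.44, 0.77]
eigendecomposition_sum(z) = [[-3.98, -1.81, -0.89], [2.54, 1.15, 0.57], [1.30, 0.59, 0.29]] + [[0.62, 0.61, 0.70], [-1.10, -1.09, -1.24], [-0.54, -0.54, -0.61]] + [[0.01, -0.12, 0.25], [-0.02, 0.37, -0.76], [0.01, -0.22, 0.45]]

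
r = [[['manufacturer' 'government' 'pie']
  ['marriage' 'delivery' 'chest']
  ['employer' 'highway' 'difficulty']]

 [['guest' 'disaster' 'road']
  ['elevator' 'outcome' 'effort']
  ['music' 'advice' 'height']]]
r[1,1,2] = 'effort'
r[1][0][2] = 'road'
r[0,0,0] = 'manufacturer'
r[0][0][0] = 'manufacturer'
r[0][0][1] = 'government'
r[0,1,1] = 'delivery'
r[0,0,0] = 'manufacturer'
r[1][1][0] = 'elevator'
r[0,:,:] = [['manufacturer', 'government', 'pie'], ['marriage', 'delivery', 'chest'], ['employer', 'highway', 'difficulty']]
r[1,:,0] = ['guest', 'elevator', 'music']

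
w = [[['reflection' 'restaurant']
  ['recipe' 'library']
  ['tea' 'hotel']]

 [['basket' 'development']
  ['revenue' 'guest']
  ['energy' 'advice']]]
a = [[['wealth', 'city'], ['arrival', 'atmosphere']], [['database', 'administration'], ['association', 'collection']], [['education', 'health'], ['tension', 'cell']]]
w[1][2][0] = 'energy'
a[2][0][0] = 'education'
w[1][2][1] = 'advice'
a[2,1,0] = 'tension'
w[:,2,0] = ['tea', 'energy']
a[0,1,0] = 'arrival'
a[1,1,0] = 'association'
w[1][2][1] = 'advice'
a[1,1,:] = ['association', 'collection']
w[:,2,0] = ['tea', 'energy']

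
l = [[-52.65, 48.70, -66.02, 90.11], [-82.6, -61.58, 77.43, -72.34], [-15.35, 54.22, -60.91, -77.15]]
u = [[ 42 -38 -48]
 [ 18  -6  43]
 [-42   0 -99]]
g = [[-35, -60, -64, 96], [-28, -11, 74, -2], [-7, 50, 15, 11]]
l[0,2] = -66.02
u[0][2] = -48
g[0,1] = -60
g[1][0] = -28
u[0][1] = -38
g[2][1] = 50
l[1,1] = -61.58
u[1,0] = 18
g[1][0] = -28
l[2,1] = 54.22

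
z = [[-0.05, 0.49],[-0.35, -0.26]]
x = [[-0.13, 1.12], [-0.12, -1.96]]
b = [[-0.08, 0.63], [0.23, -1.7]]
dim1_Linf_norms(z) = [0.49, 0.35]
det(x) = 0.39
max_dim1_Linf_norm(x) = 1.96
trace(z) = -0.31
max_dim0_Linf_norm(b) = 1.7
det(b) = -0.01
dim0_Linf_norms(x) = [0.13, 1.96]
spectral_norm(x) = 2.26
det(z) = 0.18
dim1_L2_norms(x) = [1.13, 1.96]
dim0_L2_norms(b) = [0.24, 1.81]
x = b + z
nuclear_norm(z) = 0.90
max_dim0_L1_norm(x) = 3.08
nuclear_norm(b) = 1.83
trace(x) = -2.09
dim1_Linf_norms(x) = [1.12, 1.96]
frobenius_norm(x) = 2.26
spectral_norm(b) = 1.83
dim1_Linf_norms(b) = [0.63, 1.7]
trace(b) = -1.78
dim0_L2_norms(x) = [0.18, 2.26]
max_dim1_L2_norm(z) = 0.49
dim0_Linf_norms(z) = [0.35, 0.49]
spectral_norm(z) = 0.57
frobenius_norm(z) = 0.66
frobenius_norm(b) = 1.83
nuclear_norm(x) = 2.43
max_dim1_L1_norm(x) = 2.08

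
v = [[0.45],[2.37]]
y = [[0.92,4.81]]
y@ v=[[11.81]]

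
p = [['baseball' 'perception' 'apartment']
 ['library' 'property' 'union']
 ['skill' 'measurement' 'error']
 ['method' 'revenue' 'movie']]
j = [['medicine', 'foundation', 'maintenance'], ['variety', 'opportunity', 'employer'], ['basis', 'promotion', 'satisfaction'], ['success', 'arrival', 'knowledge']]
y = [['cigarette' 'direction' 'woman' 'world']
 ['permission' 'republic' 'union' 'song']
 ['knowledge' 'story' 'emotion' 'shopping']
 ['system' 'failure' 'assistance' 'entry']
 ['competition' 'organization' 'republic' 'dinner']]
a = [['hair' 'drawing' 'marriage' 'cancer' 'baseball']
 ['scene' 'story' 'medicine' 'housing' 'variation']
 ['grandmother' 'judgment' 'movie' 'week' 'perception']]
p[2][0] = 'skill'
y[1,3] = 'song'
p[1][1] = 'property'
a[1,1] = 'story'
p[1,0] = 'library'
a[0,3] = 'cancer'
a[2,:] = ['grandmother', 'judgment', 'movie', 'week', 'perception']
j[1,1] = 'opportunity'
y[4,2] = 'republic'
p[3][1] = 'revenue'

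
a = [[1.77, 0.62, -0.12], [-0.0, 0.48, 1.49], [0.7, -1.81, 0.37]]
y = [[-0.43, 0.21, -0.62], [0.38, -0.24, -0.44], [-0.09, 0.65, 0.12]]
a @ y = [[-0.51, 0.14, -1.38], [0.05, 0.85, -0.03], [-1.02, 0.82, 0.41]]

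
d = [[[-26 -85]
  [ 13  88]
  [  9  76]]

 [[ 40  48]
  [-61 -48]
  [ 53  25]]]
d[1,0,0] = 40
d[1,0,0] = 40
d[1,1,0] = -61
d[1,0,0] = 40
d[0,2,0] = 9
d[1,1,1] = -48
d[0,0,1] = -85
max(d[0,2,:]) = 76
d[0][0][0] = -26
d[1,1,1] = -48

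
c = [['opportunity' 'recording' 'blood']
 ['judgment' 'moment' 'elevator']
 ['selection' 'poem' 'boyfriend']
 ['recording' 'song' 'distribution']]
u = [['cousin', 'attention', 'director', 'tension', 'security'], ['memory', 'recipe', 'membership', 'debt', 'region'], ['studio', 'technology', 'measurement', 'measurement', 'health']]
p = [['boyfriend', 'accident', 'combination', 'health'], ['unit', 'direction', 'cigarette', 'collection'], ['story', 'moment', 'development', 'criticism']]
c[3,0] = 'recording'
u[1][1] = 'recipe'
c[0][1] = 'recording'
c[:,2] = ['blood', 'elevator', 'boyfriend', 'distribution']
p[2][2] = 'development'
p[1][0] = 'unit'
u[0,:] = ['cousin', 'attention', 'director', 'tension', 'security']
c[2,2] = 'boyfriend'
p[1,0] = 'unit'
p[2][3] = 'criticism'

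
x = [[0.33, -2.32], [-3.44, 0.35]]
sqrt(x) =[[(0.89+0.79j),(-0.73+0.65j)], [(-1.08+0.96j),0.89+0.79j]]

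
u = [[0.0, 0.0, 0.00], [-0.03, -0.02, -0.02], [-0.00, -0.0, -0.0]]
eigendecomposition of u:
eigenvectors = [[0.0, 0.55, 0.00],[1.0, -0.83, -0.71],[0.0, 0.00, 0.71]]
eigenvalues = [-0.02, 0.0, -0.0]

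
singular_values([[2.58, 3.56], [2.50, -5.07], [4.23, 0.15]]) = [6.27, 5.46]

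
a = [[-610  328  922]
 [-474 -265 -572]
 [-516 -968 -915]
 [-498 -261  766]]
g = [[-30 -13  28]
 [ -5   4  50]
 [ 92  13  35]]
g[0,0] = -30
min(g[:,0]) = -30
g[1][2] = 50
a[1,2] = -572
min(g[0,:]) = -30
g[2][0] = 92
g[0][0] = -30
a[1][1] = -265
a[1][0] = -474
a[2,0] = -516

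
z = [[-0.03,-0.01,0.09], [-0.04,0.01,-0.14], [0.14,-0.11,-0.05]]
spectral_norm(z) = 0.19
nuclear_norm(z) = 0.39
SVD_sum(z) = [[-0.04, 0.03, 0.04], [0.03, -0.02, -0.03], [0.11, -0.08, -0.1]] + [[0.03, -0.02, 0.05], [-0.07, 0.05, -0.11], [0.03, -0.02, 0.05]] + [[-0.02, -0.02, 0.00], [-0.01, -0.01, 0.00], [-0.00, -0.0, 0.00]]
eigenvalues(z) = [0.15, -0.03, -0.19]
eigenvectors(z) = [[-0.34, 0.62, -0.41], [0.70, 0.78, 0.47], [-0.62, 0.06, 0.78]]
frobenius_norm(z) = 0.25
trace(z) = -0.07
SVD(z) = [[-0.35,  0.38,  0.86], [0.27,  -0.83,  0.48], [0.9,  0.4,  0.19]] @ diag([0.1930694163732177, 0.16242277200201471, 0.030709014905832308]) @ [[0.65,-0.48,-0.59], [0.48,-0.35,0.81], [-0.59,-0.81,0.01]]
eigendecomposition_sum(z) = [[0.03, -0.03, 0.03], [-0.07, 0.06, -0.07], [0.06, -0.05, 0.06]] + [[-0.02, -0.01, -0.00], [-0.02, -0.01, -0.0], [-0.00, -0.00, -0.00]] + [[-0.04,  0.03,  0.06],[0.05,  -0.03,  -0.07],[0.08,  -0.06,  -0.11]]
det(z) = 0.00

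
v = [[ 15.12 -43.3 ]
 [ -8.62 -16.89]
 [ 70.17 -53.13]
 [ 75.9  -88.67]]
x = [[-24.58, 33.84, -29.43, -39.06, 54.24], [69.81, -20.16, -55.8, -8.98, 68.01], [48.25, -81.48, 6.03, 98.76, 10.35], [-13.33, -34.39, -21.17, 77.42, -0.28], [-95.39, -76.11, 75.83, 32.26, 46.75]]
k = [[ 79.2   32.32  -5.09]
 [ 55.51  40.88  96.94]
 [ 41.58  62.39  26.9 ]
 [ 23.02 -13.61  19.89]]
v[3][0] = 75.9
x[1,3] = -8.98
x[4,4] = 46.75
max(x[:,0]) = 69.81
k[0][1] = 32.32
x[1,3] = -8.98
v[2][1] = -53.13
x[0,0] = -24.58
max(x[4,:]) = 75.83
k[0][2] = -5.09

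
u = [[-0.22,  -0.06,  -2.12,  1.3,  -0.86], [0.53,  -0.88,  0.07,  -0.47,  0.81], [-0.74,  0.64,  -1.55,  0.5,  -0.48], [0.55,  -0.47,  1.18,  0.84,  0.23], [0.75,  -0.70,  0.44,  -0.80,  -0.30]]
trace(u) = -2.11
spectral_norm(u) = 3.52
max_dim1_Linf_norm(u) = 2.12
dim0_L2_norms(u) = [1.32, 1.38, 2.91, 1.87, 1.33]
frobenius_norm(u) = 4.17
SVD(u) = [[-0.7,-0.51,0.37,-0.1,-0.31], [0.24,-0.09,0.64,0.71,0.16], [-0.55,0.21,-0.07,0.09,0.8], [0.28,-0.83,-0.31,-0.01,0.38], [0.27,0.02,0.59,-0.69,0.31]] @ diag([3.515864071923949, 1.4927344126875097, 1.428760680834317, 0.8790789279220634, 0.0026374832828187024]) @ [[0.30,-0.24,0.8,-0.36,0.30], [-0.35,0.42,-0.14,-0.82,0.05], [0.41,-0.63,-0.52,-0.41,-0.01], [-0.22,-0.08,-0.22,0.15,0.93], [-0.76,-0.61,0.16,-0.02,-0.19]]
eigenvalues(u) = [(-2.2+0j), (1.29+0j), (0.01+0j), (-0.6+0.33j), (-0.6-0.33j)]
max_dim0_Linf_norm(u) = 2.12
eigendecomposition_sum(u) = [[(-0.7-0j), 0.61+0.00j, -2.32-0.00j, 0.45-0.00j, (-1.21+0j)], [0.07+0.00j, -0.06-0.00j, (0.23+0j), (-0.05+0j), 0.12-0.00j], [-0.68-0.00j, (0.6+0j), -2.27-0.00j, (0.44-0j), (-1.19+0j)], [0.35+0.00j, (-0.31-0j), (1.18+0j), -0.23+0.00j, (0.62-0j)], [0.61+0.00j, -0.53-0.00j, (2.02+0j), (-0.4+0j), (1.06-0j)]] + [[0.16+0.00j, -0.12-0.00j, (0.34+0j), (1.14+0j), -0.09+0.00j],[0j, -0.00-0.00j, 0j, 0.00+0.00j, (-0+0j)],[-0.01-0.00j, 0.01+0.00j, (-0.02-0j), (-0.08-0j), 0.01+0.00j],[0.16+0.00j, (-0.12-0j), (0.34+0j), (1.14+0j), (-0.09+0j)],[(-0.01-0j), (0.01+0j), -0.02-0.00j, -0.06-0.00j, 0j]] + [[(0.01-0j), (-0.01+0j), (-0.04+0j), -0.02+0.00j, (-0.01+0j)], [0.01-0.00j, -0.01+0.00j, (-0.03+0j), -0.01+0.00j, -0.01+0.00j], [(-0+0j), -0j, (0.01+0j), 0j, 0j], [0.00-0.00j, (-0+0j), (-0+0j), (-0+0j), -0.00+0.00j], [0.00-0.00j, (-0+0j), -0.01+0.00j, -0.00+0.00j, -0.00+0.00j]] + [[0.15-0.14j, (-0.27+0.18j), -0.05+1.06j, (-0.14+0.26j), 0.23+0.86j], [0.22-0.21j, (-0.41+0.27j), (-0.07+1.6j), (-0.21+0.39j), 0.35+1.30j], [(-0.02-0.08j), 0.02+0.13j, 0.37+0.21j, (0.07+0.1j), (0.35+0.07j)], [0.02+0.03j, (-0.02-0.05j), (-0.17-0.06j), (-0.04-0.03j), (-0.15-0j)], [(0.07+0.13j), (-0.09-0.23j), -0.78-0.22j, (-0.17-0.15j), -0.68+0.02j]] + [[(0.15+0.14j), -0.27-0.18j, (-0.05-1.06j), -0.14-0.26j, 0.23-0.86j],  [(0.22+0.21j), (-0.41-0.27j), (-0.07-1.6j), (-0.21-0.39j), (0.35-1.3j)],  [(-0.02+0.08j), 0.02-0.13j, 0.37-0.21j, 0.07-0.10j, (0.35-0.07j)],  [0.02-0.03j, (-0.02+0.05j), (-0.17+0.06j), (-0.04+0.03j), (-0.15+0j)],  [(0.07-0.13j), (-0.09+0.23j), (-0.78+0.22j), (-0.17+0.15j), -0.68-0.02j]]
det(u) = -0.02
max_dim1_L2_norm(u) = 2.64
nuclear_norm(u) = 7.32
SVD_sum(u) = [[-0.73, 0.59, -1.97, 0.9, -0.73], [0.25, -0.20, 0.66, -0.3, 0.25], [-0.57, 0.46, -1.54, 0.70, -0.57], [0.29, -0.23, 0.78, -0.36, 0.29], [0.28, -0.22, 0.75, -0.34, 0.28]] + [[0.27,-0.32,0.11,0.63,-0.04], [0.05,-0.06,0.02,0.11,-0.01], [-0.11,0.13,-0.04,-0.25,0.01], [0.44,-0.51,0.17,1.02,-0.06], [-0.01,0.01,-0.0,-0.02,0.0]] + [[0.22,-0.34,-0.28,-0.22,-0.01], [0.37,-0.58,-0.48,-0.37,-0.01], [-0.04,0.06,0.05,0.04,0.00], [-0.18,0.28,0.23,0.18,0.01], [0.35,-0.53,-0.44,-0.34,-0.01]] + [[0.02, 0.01, 0.02, -0.01, -0.08], [-0.14, -0.05, -0.14, 0.09, 0.58], [-0.02, -0.01, -0.02, 0.01, 0.08], [0.00, 0.00, 0.00, -0.0, -0.01], [0.14, 0.05, 0.13, -0.09, -0.57]] + [[0.00, 0.0, -0.00, 0.0, 0.0], [-0.0, -0.00, 0.00, -0.00, -0.00], [-0.00, -0.00, 0.00, -0.0, -0.00], [-0.0, -0.0, 0.00, -0.00, -0.00], [-0.00, -0.00, 0.0, -0.0, -0.0]]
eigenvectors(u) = [[0.58+0.00j,-0.70+0.00j,-0.76+0.00j,-0.50-0.00j,(-0.5+0j)], [(-0.06+0j),-0.00+0.00j,(-0.6+0j),(-0.75+0j),(-0.75-0j)], [(0.57+0j),0.05+0.00j,0.17+0.00j,-0.09+0.18j,-0.09-0.18j], [(-0.29+0j),(-0.71+0j),(-0.02+0j),(0.02-0.08j),0.02+0.08j], [(-0.5+0j),(0.04+0j),-0.19+0.00j,(0.09-0.37j),0.09+0.37j]]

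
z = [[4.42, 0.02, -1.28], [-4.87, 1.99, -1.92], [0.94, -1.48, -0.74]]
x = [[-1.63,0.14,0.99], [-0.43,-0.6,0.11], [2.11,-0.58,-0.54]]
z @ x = [[-9.91, 1.35, 5.07],  [3.03, -0.76, -3.57],  [-2.46, 1.45, 1.17]]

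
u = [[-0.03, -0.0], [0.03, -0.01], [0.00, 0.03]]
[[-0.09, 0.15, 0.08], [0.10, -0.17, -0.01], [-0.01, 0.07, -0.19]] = u @ [[3.16, -4.95, -2.63], [-0.34, 2.25, -6.48]]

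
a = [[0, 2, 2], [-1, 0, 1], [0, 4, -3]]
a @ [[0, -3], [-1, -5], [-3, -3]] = [[-8, -16], [-3, 0], [5, -11]]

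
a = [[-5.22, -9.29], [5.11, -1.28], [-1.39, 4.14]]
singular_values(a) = [11.14, 6.02]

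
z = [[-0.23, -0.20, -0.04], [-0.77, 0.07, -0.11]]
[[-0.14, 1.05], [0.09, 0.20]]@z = [[-0.78, 0.10, -0.11], [-0.17, -0.00, -0.03]]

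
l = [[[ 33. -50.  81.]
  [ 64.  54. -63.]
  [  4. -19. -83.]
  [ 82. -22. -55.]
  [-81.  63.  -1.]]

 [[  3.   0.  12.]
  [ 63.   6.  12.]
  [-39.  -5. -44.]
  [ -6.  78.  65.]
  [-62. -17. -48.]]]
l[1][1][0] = 63.0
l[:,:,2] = [[81.0, -63.0, -83.0, -55.0, -1.0], [12.0, 12.0, -44.0, 65.0, -48.0]]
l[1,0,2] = 12.0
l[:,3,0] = [82.0, -6.0]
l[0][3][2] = -55.0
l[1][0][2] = 12.0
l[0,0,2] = 81.0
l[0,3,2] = -55.0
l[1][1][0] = 63.0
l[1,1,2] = 12.0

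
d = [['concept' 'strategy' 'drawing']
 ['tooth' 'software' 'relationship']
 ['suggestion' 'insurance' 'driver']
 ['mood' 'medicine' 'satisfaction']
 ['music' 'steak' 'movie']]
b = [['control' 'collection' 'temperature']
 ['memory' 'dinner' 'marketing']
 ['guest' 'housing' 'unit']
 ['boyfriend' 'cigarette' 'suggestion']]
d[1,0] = 'tooth'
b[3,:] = ['boyfriend', 'cigarette', 'suggestion']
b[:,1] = ['collection', 'dinner', 'housing', 'cigarette']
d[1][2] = 'relationship'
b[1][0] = 'memory'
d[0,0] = 'concept'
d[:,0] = ['concept', 'tooth', 'suggestion', 'mood', 'music']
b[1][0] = 'memory'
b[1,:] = ['memory', 'dinner', 'marketing']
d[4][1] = 'steak'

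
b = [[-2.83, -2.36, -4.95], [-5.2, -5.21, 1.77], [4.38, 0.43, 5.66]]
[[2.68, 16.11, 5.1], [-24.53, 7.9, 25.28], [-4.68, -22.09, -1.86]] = b@[[2.08, -2.53, -1.78], [1.76, 0.34, -2.65], [-2.57, -1.97, 1.25]]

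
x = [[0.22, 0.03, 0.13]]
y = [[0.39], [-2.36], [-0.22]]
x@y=[[-0.01]]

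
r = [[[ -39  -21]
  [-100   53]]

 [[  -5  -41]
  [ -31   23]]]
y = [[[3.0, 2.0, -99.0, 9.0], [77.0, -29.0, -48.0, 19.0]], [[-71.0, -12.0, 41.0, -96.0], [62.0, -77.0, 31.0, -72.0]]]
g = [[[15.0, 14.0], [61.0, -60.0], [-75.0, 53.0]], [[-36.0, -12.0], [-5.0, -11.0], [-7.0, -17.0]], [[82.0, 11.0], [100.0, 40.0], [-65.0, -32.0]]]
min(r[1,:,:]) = -41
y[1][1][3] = -72.0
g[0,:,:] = [[15.0, 14.0], [61.0, -60.0], [-75.0, 53.0]]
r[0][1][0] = -100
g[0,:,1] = [14.0, -60.0, 53.0]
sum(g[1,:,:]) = -88.0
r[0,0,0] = -39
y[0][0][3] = 9.0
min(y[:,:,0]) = -71.0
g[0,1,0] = 61.0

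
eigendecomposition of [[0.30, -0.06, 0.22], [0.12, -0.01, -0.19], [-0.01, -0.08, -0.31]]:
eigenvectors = [[0.88, -0.45, -0.23], [0.47, -0.87, 0.53], [-0.08, 0.19, 0.82]]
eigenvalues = [0.25, 0.09, -0.36]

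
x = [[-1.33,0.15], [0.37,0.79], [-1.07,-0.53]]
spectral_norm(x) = 1.80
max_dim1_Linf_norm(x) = 1.33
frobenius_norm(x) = 1.99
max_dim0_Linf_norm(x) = 1.33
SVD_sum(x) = [[-1.19,-0.34], [0.55,0.16], [-1.13,-0.32]] + [[-0.14, 0.49], [-0.18, 0.63], [0.06, -0.21]]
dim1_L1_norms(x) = [1.48, 1.16, 1.6]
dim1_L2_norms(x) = [1.34, 0.87, 1.19]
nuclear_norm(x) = 2.66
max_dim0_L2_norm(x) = 1.75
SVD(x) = [[-0.69, -0.59], [0.32, -0.77], [-0.65, 0.25]] @ diag([1.7997458231401278, 0.8597179607811304]) @ [[0.96, 0.27], [0.27, -0.96]]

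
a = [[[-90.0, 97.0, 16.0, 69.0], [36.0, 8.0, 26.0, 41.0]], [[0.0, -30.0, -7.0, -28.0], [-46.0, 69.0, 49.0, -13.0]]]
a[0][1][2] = 26.0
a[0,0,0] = -90.0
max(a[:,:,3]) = 69.0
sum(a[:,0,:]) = 27.0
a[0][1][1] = 8.0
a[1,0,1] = -30.0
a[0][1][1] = 8.0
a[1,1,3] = -13.0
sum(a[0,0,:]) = 92.0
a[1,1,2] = 49.0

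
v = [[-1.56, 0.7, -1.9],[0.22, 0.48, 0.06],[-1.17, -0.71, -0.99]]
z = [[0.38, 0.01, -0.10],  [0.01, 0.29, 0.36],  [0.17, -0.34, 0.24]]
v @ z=[[-0.91, 0.83, -0.05], [0.10, 0.12, 0.17], [-0.62, 0.12, -0.38]]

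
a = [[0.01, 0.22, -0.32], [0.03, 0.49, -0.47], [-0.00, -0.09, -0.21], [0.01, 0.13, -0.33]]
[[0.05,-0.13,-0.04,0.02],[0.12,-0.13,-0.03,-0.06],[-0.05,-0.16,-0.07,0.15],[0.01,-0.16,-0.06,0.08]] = a @ [[-1.04, 0.17, -0.14, 1.10], [0.39, 0.31, 0.19, -0.63], [0.08, 0.62, 0.25, -0.45]]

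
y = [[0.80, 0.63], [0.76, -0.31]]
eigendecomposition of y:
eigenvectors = [[0.88,-0.40], [0.47,0.92]]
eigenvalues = [1.13, -0.64]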